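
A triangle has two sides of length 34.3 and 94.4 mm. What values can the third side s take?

60.1 < s < 128.7

By the triangle inequality, s must be less than 34.3 + 94.4 = 128.7 and greater than |34.3 − 94.4| = 60.1.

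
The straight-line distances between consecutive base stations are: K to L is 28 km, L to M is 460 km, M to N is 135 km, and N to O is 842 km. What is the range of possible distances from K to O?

The maximum is all hops collinear in one direction: 28 + 460 + 135 + 842 = 1465.
The longest hop is 842; the others sum to 623. Folding the others back against it leaves at least 842 − 623 = 219.

219 ≤ KO ≤ 1465 km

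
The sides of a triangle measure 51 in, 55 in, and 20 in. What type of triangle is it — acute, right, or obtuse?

Compare the square of the longest side to the sum of squares of the other two: 20² + 51² = 3001 < 3025 = 55².

obtuse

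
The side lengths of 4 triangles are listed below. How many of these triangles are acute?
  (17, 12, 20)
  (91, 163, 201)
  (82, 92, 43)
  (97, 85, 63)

(17,12,20): 12²+17² = 433 > 400 = 20² → acute
(91,163,201): 91²+163² = 34850 < 40401 = 201² → obtuse
(82,92,43): 43²+82² = 8573 > 8464 = 92² → acute
(97,85,63): 63²+85² = 11194 > 9409 = 97² → acute
3 of the 4 are acute.

3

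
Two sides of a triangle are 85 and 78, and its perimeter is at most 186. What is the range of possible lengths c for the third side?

7 < c ≤ 23

Triangle inequality alone gives 7 < c < 163.
The perimeter condition gives c ≤ 186 − 85 − 78 = 23.
Intersecting the two: 7 < c ≤ 23.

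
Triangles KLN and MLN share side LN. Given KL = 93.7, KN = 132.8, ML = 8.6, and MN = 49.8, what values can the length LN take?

41.2 < LN < 58.4

From triangle KLN: |93.7 − 132.8| < LN < 93.7 + 132.8, i.e. 39.1 < LN < 226.5.
From triangle MLN: 41.2 < LN < 58.4.
Both must hold, so LN lies in the intersection.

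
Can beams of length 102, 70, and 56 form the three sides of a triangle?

Yes

The longest side is 102, and the other two sum to 126.
Since 126 > 102, the triangle inequality holds.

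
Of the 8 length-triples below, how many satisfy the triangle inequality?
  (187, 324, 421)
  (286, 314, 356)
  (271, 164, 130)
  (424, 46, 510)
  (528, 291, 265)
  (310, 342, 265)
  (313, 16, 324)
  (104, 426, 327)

(187,324,421): 187+324 > 421 → valid
(286,314,356): 286+314 > 356 → valid
(130,164,271): 130+164 > 271 → valid
(46,424,510): 46+424 ≤ 510 → not valid
(265,291,528): 265+291 > 528 → valid
(265,310,342): 265+310 > 342 → valid
(16,313,324): 16+313 > 324 → valid
(104,327,426): 104+327 > 426 → valid
7 of the 8 triples form a triangle.

7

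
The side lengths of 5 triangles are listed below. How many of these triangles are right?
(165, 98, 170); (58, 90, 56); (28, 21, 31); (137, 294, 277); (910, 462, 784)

1

(165,98,170): 98²+165² = 36829 > 28900 = 170² → acute
(58,90,56): 56²+58² = 6500 < 8100 = 90² → obtuse
(28,21,31): 21²+28² = 1225 > 961 = 31² → acute
(137,294,277): 137²+277² = 95498 > 86436 = 294² → acute
(910,462,784): 462²+784² = 828100 = 910² → right
1 of the 5 is right.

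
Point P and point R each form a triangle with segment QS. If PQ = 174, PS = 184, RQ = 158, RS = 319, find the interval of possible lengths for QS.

161 < QS < 358

From triangle PQS: |174 − 184| < QS < 174 + 184, i.e. 10 < QS < 358.
From triangle RQS: 161 < QS < 477.
Both must hold, so QS lies in the intersection.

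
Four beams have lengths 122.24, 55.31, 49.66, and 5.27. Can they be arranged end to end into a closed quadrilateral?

For a quadrilateral, each side must be shorter than the sum of the others.
Here the longest side is 122.24, but the remaining 3 sides sum to only 110.24.

No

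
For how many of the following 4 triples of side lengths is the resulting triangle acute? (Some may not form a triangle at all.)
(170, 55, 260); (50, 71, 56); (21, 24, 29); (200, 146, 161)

3

(170,55,260): 55+170 ≤ 260, not a triangle
(50,71,56): 50²+56² = 5636 > 5041 = 71² → acute
(21,24,29): 21²+24² = 1017 > 841 = 29² → acute
(200,146,161): 146²+161² = 47237 > 40000 = 200² → acute
3 of the 4 are acute.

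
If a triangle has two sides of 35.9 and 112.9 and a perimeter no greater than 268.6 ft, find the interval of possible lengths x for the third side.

Triangle inequality alone gives 77.0 < x < 148.8.
The perimeter condition gives x ≤ 268.6 − 35.9 − 112.9 = 119.8.
Intersecting the two: 77.0 < x ≤ 119.8.

77.0 < x ≤ 119.8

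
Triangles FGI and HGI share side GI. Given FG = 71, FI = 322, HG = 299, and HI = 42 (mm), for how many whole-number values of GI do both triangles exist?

From triangle FGI: 251 < GI < 393.
From triangle HGI: 257 < GI < 341.
Intersection: 257 < GI < 341, so integers 258 through 340: 83 values.

83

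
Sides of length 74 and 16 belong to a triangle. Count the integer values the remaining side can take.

31

The third side lies in the open interval (58, 90).
Integers from 59 to 89 inclusive: 89 − 59 + 1 = 31.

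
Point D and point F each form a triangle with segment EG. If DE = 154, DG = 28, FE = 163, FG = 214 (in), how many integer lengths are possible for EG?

From triangle DEG: 126 < EG < 182.
From triangle FEG: 51 < EG < 377.
Intersection: 126 < EG < 182, so integers 127 through 181: 55 values.

55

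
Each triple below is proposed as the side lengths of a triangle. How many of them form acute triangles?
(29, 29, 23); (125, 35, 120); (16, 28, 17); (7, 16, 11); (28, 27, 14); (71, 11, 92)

2

(29,29,23): 23²+29² = 1370 > 841 = 29² → acute
(125,35,120): 35²+120² = 15625 = 125² → right
(16,28,17): 16²+17² = 545 < 784 = 28² → obtuse
(7,16,11): 7²+11² = 170 < 256 = 16² → obtuse
(28,27,14): 14²+27² = 925 > 784 = 28² → acute
(71,11,92): 11+71 ≤ 92, not a triangle
2 of the 6 are acute.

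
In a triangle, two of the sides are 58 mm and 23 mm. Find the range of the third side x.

By the triangle inequality, x must be less than 58 + 23 = 81 and greater than |58 − 23| = 35.

35 < x < 81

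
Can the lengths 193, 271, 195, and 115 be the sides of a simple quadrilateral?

Yes

A quadrilateral exists iff every side is shorter than the sum of the others — equivalently, the longest side is less than the sum of the rest.
Longest side 271 < 503 (sum of the remaining 3), so yes.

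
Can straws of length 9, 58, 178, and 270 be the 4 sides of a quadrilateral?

For a quadrilateral, each side must be shorter than the sum of the others.
Here the longest side is 270, but the remaining 3 sides sum to only 245.

No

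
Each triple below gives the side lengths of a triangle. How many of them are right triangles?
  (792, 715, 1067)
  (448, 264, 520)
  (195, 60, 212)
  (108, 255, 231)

(792,715,1067): 715²+792² = 1138489 = 1067² → right
(448,264,520): 264²+448² = 270400 = 520² → right
(195,60,212): 60²+195² = 41625 < 44944 = 212² → obtuse
(108,255,231): 108²+231² = 65025 = 255² → right
3 of the 4 are right.

3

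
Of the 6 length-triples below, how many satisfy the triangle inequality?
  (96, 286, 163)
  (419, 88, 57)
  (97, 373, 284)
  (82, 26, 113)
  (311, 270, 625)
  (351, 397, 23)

1

(96,163,286): 96+163 ≤ 286 → not valid
(57,88,419): 57+88 ≤ 419 → not valid
(97,284,373): 97+284 > 373 → valid
(26,82,113): 26+82 ≤ 113 → not valid
(270,311,625): 270+311 ≤ 625 → not valid
(23,351,397): 23+351 ≤ 397 → not valid
1 of the 6 triples forms a triangle.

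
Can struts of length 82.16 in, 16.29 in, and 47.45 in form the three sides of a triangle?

The longest side is 82.16, but the other two sum to only 63.74.
63.74 < 82.16, so the triangle inequality fails.

No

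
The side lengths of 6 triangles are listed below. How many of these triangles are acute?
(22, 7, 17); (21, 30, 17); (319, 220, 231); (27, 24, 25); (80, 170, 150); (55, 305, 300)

1

(22,7,17): 7²+17² = 338 < 484 = 22² → obtuse
(21,30,17): 17²+21² = 730 < 900 = 30² → obtuse
(319,220,231): 220²+231² = 101761 = 319² → right
(27,24,25): 24²+25² = 1201 > 729 = 27² → acute
(80,170,150): 80²+150² = 28900 = 170² → right
(55,305,300): 55²+300² = 93025 = 305² → right
1 of the 6 is acute.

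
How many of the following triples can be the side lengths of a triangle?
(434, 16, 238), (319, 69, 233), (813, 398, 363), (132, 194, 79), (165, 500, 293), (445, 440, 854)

(16,238,434): 16+238 ≤ 434 → not valid
(69,233,319): 69+233 ≤ 319 → not valid
(363,398,813): 363+398 ≤ 813 → not valid
(79,132,194): 79+132 > 194 → valid
(165,293,500): 165+293 ≤ 500 → not valid
(440,445,854): 440+445 > 854 → valid
2 of the 6 triples form a triangle.

2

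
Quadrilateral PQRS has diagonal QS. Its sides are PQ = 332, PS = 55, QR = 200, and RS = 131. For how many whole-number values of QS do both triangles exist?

From triangle PQS: 277 < QS < 387.
From triangle RQS: 69 < QS < 331.
Intersection: 277 < QS < 331, so integers 278 through 330: 53 values.

53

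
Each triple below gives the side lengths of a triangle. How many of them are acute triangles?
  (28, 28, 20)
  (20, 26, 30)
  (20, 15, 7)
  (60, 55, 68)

3

(28,28,20): 20²+28² = 1184 > 784 = 28² → acute
(20,26,30): 20²+26² = 1076 > 900 = 30² → acute
(20,15,7): 7²+15² = 274 < 400 = 20² → obtuse
(60,55,68): 55²+60² = 6625 > 4624 = 68² → acute
3 of the 4 are acute.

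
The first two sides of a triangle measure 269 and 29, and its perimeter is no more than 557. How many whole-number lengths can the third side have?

19

Triangle inequality: 240 < x < 298. Perimeter ≤ 557 gives x ≤ 557 − 269 − 29 = 259.
So 240 < x ≤ 259; integers 241 through 259: 19 values.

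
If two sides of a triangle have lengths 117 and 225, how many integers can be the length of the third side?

The third side lies in the open interval (108, 342).
Integers from 109 to 341 inclusive: 341 − 109 + 1 = 233.

233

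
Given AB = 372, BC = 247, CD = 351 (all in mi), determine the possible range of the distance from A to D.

0 ≤ AD ≤ 970 mi

The maximum is all hops collinear in one direction: 372 + 247 + 351 = 970.
The longest hop is 372; the others sum to 598. Since 372 ≤ 598, the path can fold back on itself completely, so the minimum distance is 0.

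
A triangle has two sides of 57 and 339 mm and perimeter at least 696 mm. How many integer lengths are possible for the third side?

Triangle inequality: 282 < x < 396. Perimeter ≥ 696 gives x ≥ 696 − 57 − 339 = 300.
So 300 ≤ x < 396; integers 300 through 395: 96 values.

96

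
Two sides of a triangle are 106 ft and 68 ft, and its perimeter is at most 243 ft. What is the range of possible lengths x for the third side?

Triangle inequality alone gives 38 < x < 174.
The perimeter condition gives x ≤ 243 − 106 − 68 = 69.
Intersecting the two: 38 < x ≤ 69.

38 < x ≤ 69 ft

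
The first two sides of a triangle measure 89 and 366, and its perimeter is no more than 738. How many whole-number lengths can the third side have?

6

Triangle inequality: 277 < x < 455. Perimeter ≤ 738 gives x ≤ 738 − 89 − 366 = 283.
So 277 < x ≤ 283; integers 278 through 283: 6 values.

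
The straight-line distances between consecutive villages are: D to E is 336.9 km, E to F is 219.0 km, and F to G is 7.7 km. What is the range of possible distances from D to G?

110.2 ≤ DG ≤ 563.6 km

The maximum is all hops collinear in one direction: 336.9 + 219.0 + 7.7 = 563.6.
The longest hop is 336.9; the others sum to 226.7. Folding the others back against it leaves at least 336.9 − 226.7 = 110.2.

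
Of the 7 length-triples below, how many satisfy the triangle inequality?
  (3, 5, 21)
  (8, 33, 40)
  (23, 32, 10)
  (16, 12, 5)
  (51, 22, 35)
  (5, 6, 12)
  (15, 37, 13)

4

(3,5,21): 3+5 ≤ 21 → not valid
(8,33,40): 8+33 > 40 → valid
(10,23,32): 10+23 > 32 → valid
(5,12,16): 5+12 > 16 → valid
(22,35,51): 22+35 > 51 → valid
(5,6,12): 5+6 ≤ 12 → not valid
(13,15,37): 13+15 ≤ 37 → not valid
4 of the 7 triples form a triangle.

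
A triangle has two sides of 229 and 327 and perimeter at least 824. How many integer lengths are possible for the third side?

Triangle inequality: 98 < x < 556. Perimeter ≥ 824 gives x ≥ 824 − 229 − 327 = 268.
So 268 ≤ x < 556; integers 268 through 555: 288 values.

288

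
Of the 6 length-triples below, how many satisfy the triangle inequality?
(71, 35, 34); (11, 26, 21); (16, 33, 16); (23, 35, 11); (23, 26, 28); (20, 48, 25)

2

(34,35,71): 34+35 ≤ 71 → not valid
(11,21,26): 11+21 > 26 → valid
(16,16,33): 16+16 ≤ 33 → not valid
(11,23,35): 11+23 ≤ 35 → not valid
(23,26,28): 23+26 > 28 → valid
(20,25,48): 20+25 ≤ 48 → not valid
2 of the 6 triples form a triangle.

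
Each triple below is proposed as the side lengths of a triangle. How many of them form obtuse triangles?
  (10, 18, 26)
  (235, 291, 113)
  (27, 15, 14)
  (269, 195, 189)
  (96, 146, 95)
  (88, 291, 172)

(10,18,26): 10²+18² = 424 < 676 = 26² → obtuse
(235,291,113): 113²+235² = 67994 < 84681 = 291² → obtuse
(27,15,14): 14²+15² = 421 < 729 = 27² → obtuse
(269,195,189): 189²+195² = 73746 > 72361 = 269² → acute
(96,146,95): 95²+96² = 18241 < 21316 = 146² → obtuse
(88,291,172): 88+172 ≤ 291, not a triangle
4 of the 6 are obtuse.

4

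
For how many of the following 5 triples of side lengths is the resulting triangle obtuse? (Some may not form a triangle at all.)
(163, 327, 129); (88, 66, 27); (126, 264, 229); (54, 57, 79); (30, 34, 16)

3

(163,327,129): 129+163 ≤ 327, not a triangle
(88,66,27): 27²+66² = 5085 < 7744 = 88² → obtuse
(126,264,229): 126²+229² = 68317 < 69696 = 264² → obtuse
(54,57,79): 54²+57² = 6165 < 6241 = 79² → obtuse
(30,34,16): 16²+30² = 1156 = 34² → right
3 of the 5 are obtuse.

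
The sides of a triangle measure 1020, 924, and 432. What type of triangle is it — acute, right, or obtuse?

Compare the square of the longest side to the sum of squares of the other two: 432² + 924² = 1040400 = 1020².

right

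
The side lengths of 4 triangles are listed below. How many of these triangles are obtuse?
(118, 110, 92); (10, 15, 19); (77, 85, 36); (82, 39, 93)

2

(118,110,92): 92²+110² = 20564 > 13924 = 118² → acute
(10,15,19): 10²+15² = 325 < 361 = 19² → obtuse
(77,85,36): 36²+77² = 7225 = 85² → right
(82,39,93): 39²+82² = 8245 < 8649 = 93² → obtuse
2 of the 4 are obtuse.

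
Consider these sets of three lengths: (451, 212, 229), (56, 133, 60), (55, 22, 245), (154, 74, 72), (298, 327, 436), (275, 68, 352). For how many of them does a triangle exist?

1

(212,229,451): 212+229 ≤ 451 → not valid
(56,60,133): 56+60 ≤ 133 → not valid
(22,55,245): 22+55 ≤ 245 → not valid
(72,74,154): 72+74 ≤ 154 → not valid
(298,327,436): 298+327 > 436 → valid
(68,275,352): 68+275 ≤ 352 → not valid
1 of the 6 triples forms a triangle.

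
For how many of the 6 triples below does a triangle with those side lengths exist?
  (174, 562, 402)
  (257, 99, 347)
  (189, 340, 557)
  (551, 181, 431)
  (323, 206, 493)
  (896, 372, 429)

(174,402,562): 174+402 > 562 → valid
(99,257,347): 99+257 > 347 → valid
(189,340,557): 189+340 ≤ 557 → not valid
(181,431,551): 181+431 > 551 → valid
(206,323,493): 206+323 > 493 → valid
(372,429,896): 372+429 ≤ 896 → not valid
4 of the 6 triples form a triangle.

4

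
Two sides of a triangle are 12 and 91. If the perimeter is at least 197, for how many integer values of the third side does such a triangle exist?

9

Triangle inequality: 79 < x < 103. Perimeter ≥ 197 gives x ≥ 197 − 12 − 91 = 94.
So 94 ≤ x < 103; integers 94 through 102: 9 values.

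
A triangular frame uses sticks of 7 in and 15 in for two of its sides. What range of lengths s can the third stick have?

By the triangle inequality, s must be less than 7 + 15 = 22 and greater than |7 − 15| = 8.

8 < s < 22 (in)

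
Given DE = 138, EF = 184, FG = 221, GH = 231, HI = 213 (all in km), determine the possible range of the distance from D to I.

0 ≤ DI ≤ 987 km

The maximum is all hops collinear in one direction: 138 + 184 + 221 + 231 + 213 = 987.
The longest hop is 231; the others sum to 756. Since 231 ≤ 756, the path can fold back on itself completely, so the minimum distance is 0.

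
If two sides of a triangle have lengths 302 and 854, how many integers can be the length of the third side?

603

The third side lies in the open interval (552, 1156).
Integers from 553 to 1155 inclusive: 1155 − 553 + 1 = 603.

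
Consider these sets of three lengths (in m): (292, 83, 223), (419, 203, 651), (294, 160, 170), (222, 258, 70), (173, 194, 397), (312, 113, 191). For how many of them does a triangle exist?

(83,223,292): 83+223 > 292 → valid
(203,419,651): 203+419 ≤ 651 → not valid
(160,170,294): 160+170 > 294 → valid
(70,222,258): 70+222 > 258 → valid
(173,194,397): 173+194 ≤ 397 → not valid
(113,191,312): 113+191 ≤ 312 → not valid
3 of the 6 triples form a triangle.

3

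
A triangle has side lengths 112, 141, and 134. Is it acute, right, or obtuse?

acute

Compare the square of the longest side to the sum of squares of the other two: 112² + 134² = 30500 > 19881 = 141².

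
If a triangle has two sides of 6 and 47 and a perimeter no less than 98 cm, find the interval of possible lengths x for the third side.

Triangle inequality alone gives 41 < x < 53.
The perimeter condition gives x ≥ 98 − 6 − 47 = 45.
Intersecting the two: 45 ≤ x < 53.

45 ≤ x < 53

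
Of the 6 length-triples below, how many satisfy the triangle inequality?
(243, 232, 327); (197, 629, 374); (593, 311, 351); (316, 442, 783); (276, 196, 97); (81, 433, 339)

(232,243,327): 232+243 > 327 → valid
(197,374,629): 197+374 ≤ 629 → not valid
(311,351,593): 311+351 > 593 → valid
(316,442,783): 316+442 ≤ 783 → not valid
(97,196,276): 97+196 > 276 → valid
(81,339,433): 81+339 ≤ 433 → not valid
3 of the 6 triples form a triangle.

3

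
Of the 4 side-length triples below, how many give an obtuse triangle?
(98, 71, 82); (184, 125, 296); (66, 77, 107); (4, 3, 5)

(98,71,82): 71²+82² = 11765 > 9604 = 98² → acute
(184,125,296): 125²+184² = 49481 < 87616 = 296² → obtuse
(66,77,107): 66²+77² = 10285 < 11449 = 107² → obtuse
(4,3,5): 3²+4² = 25 = 5² → right
2 of the 4 are obtuse.

2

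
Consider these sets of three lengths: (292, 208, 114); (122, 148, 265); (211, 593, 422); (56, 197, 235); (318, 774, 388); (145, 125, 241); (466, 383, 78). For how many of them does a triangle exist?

5

(114,208,292): 114+208 > 292 → valid
(122,148,265): 122+148 > 265 → valid
(211,422,593): 211+422 > 593 → valid
(56,197,235): 56+197 > 235 → valid
(318,388,774): 318+388 ≤ 774 → not valid
(125,145,241): 125+145 > 241 → valid
(78,383,466): 78+383 ≤ 466 → not valid
5 of the 7 triples form a triangle.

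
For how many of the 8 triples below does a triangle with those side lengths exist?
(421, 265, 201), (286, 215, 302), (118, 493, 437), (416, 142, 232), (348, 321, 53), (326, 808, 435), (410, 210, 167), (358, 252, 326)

(201,265,421): 201+265 > 421 → valid
(215,286,302): 215+286 > 302 → valid
(118,437,493): 118+437 > 493 → valid
(142,232,416): 142+232 ≤ 416 → not valid
(53,321,348): 53+321 > 348 → valid
(326,435,808): 326+435 ≤ 808 → not valid
(167,210,410): 167+210 ≤ 410 → not valid
(252,326,358): 252+326 > 358 → valid
5 of the 8 triples form a triangle.

5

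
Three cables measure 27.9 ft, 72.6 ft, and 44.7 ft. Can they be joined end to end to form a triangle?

No

The two shorter sides sum to 72.6, exactly equal to the longest side 72.6.
That gives only a degenerate (flat) triangle — the inequality must be strict.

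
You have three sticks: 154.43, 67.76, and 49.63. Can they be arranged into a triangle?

The longest side is 154.43, but the other two sum to only 117.39.
117.39 < 154.43, so the triangle inequality fails.

No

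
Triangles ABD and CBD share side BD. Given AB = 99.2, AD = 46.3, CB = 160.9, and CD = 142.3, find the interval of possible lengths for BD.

From triangle ABD: |99.2 − 46.3| < BD < 99.2 + 46.3, i.e. 52.9 < BD < 145.5.
From triangle CBD: 18.6 < BD < 303.2.
Both must hold, so BD lies in the intersection.

52.9 < BD < 145.5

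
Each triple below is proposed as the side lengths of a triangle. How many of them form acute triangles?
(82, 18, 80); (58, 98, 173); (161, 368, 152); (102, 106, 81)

1

(82,18,80): 18²+80² = 6724 = 82² → right
(58,98,173): 58+98 ≤ 173, not a triangle
(161,368,152): 152+161 ≤ 368, not a triangle
(102,106,81): 81²+102² = 16965 > 11236 = 106² → acute
1 of the 4 is acute.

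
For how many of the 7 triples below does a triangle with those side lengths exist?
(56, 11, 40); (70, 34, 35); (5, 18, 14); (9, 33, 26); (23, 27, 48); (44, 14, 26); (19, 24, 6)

(11,40,56): 11+40 ≤ 56 → not valid
(34,35,70): 34+35 ≤ 70 → not valid
(5,14,18): 5+14 > 18 → valid
(9,26,33): 9+26 > 33 → valid
(23,27,48): 23+27 > 48 → valid
(14,26,44): 14+26 ≤ 44 → not valid
(6,19,24): 6+19 > 24 → valid
4 of the 7 triples form a triangle.

4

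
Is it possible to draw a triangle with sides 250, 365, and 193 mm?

Yes

The longest side is 365, and the other two sum to 443.
Since 443 > 365, the triangle inequality holds.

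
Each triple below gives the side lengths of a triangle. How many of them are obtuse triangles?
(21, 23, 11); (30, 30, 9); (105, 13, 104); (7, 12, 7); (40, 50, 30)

2

(21,23,11): 11²+21² = 562 > 529 = 23² → acute
(30,30,9): 9²+30² = 981 > 900 = 30² → acute
(105,13,104): 13²+104² = 10985 < 11025 = 105² → obtuse
(7,12,7): 7²+7² = 98 < 144 = 12² → obtuse
(40,50,30): 30²+40² = 2500 = 50² → right
2 of the 5 are obtuse.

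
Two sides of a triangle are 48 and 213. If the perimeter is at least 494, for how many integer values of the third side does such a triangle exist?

Triangle inequality: 165 < x < 261. Perimeter ≥ 494 gives x ≥ 494 − 48 − 213 = 233.
So 233 ≤ x < 261; integers 233 through 260: 28 values.

28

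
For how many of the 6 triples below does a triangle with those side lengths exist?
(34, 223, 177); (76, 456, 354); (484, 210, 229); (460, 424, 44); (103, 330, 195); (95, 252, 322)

(34,177,223): 34+177 ≤ 223 → not valid
(76,354,456): 76+354 ≤ 456 → not valid
(210,229,484): 210+229 ≤ 484 → not valid
(44,424,460): 44+424 > 460 → valid
(103,195,330): 103+195 ≤ 330 → not valid
(95,252,322): 95+252 > 322 → valid
2 of the 6 triples form a triangle.

2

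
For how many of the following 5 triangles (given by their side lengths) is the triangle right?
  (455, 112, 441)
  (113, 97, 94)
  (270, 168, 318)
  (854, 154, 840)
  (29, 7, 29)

(455,112,441): 112²+441² = 207025 = 455² → right
(113,97,94): 94²+97² = 18245 > 12769 = 113² → acute
(270,168,318): 168²+270² = 101124 = 318² → right
(854,154,840): 154²+840² = 729316 = 854² → right
(29,7,29): 7²+29² = 890 > 841 = 29² → acute
3 of the 5 are right.

3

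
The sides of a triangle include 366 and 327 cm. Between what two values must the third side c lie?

By the triangle inequality, c must be less than 366 + 327 = 693 and greater than |366 − 327| = 39.

39 < c < 693 (cm)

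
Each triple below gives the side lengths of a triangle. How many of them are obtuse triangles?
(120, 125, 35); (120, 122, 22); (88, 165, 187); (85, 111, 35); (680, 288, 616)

1

(120,125,35): 35²+120² = 15625 = 125² → right
(120,122,22): 22²+120² = 14884 = 122² → right
(88,165,187): 88²+165² = 34969 = 187² → right
(85,111,35): 35²+85² = 8450 < 12321 = 111² → obtuse
(680,288,616): 288²+616² = 462400 = 680² → right
1 of the 5 is obtuse.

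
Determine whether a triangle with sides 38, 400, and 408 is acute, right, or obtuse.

Compare the square of the longest side to the sum of squares of the other two: 38² + 400² = 161444 < 166464 = 408².

obtuse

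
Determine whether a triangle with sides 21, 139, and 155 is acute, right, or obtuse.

obtuse

Compare the square of the longest side to the sum of squares of the other two: 21² + 139² = 19762 < 24025 = 155².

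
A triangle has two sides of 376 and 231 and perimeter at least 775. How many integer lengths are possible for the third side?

439

Triangle inequality: 145 < x < 607. Perimeter ≥ 775 gives x ≥ 775 − 376 − 231 = 168.
So 168 ≤ x < 607; integers 168 through 606: 439 values.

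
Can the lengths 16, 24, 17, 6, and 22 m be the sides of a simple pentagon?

A pentagon exists iff every side is shorter than the sum of the others — equivalently, the longest side is less than the sum of the rest.
Longest side 24 < 61 (sum of the remaining 4), so yes.

Yes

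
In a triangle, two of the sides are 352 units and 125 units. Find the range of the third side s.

By the triangle inequality, s must be less than 352 + 125 = 477 and greater than |352 − 125| = 227.

227 < s < 477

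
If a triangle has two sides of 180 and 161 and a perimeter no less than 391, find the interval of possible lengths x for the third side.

50 ≤ x < 341

Triangle inequality alone gives 19 < x < 341.
The perimeter condition gives x ≥ 391 − 180 − 161 = 50.
Intersecting the two: 50 ≤ x < 341.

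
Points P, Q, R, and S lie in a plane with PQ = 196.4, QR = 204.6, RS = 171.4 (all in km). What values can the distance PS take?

0 ≤ PS ≤ 572.4 km

The maximum is all hops collinear in one direction: 196.4 + 204.6 + 171.4 = 572.4.
The longest hop is 204.6; the others sum to 367.8. Since 204.6 ≤ 367.8, the path can fold back on itself completely, so the minimum distance is 0.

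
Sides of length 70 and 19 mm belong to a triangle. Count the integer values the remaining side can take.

37

The third side lies in the open interval (51, 89).
Integers from 52 to 88 inclusive: 88 − 52 + 1 = 37.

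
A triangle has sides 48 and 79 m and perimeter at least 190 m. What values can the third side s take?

Triangle inequality alone gives 31 < s < 127.
The perimeter condition gives s ≥ 190 − 48 − 79 = 63.
Intersecting the two: 63 ≤ s < 127.

63 ≤ s < 127 m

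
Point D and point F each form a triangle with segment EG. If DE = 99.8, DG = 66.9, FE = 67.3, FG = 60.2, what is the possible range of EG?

From triangle DEG: |99.8 − 66.9| < EG < 99.8 + 66.9, i.e. 32.9 < EG < 166.7.
From triangle FEG: 7.1 < EG < 127.5.
Both must hold, so EG lies in the intersection.

32.9 < EG < 127.5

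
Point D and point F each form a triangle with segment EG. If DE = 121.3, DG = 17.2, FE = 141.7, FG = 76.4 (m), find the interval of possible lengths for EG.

104.1 < EG < 138.5

From triangle DEG: |121.3 − 17.2| < EG < 121.3 + 17.2, i.e. 104.1 < EG < 138.5.
From triangle FEG: 65.3 < EG < 218.1.
Both must hold, so EG lies in the intersection.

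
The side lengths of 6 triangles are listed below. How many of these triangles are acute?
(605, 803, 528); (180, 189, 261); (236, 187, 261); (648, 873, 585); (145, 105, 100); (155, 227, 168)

(605,803,528): 528²+605² = 644809 = 803² → right
(180,189,261): 180²+189² = 68121 = 261² → right
(236,187,261): 187²+236² = 90665 > 68121 = 261² → acute
(648,873,585): 585²+648² = 762129 = 873² → right
(145,105,100): 100²+105² = 21025 = 145² → right
(155,227,168): 155²+168² = 52249 > 51529 = 227² → acute
2 of the 6 are acute.

2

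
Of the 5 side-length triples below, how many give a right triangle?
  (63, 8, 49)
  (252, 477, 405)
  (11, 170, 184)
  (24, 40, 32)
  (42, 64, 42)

2

(63,8,49): 8+49 ≤ 63, not a triangle
(252,477,405): 252²+405² = 227529 = 477² → right
(11,170,184): 11+170 ≤ 184, not a triangle
(24,40,32): 24²+32² = 1600 = 40² → right
(42,64,42): 42²+42² = 3528 < 4096 = 64² → obtuse
2 of the 5 are right.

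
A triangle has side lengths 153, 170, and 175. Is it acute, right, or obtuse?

acute

Compare the square of the longest side to the sum of squares of the other two: 153² + 170² = 52309 > 30625 = 175².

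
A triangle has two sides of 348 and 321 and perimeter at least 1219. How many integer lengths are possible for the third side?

Triangle inequality: 27 < x < 669. Perimeter ≥ 1219 gives x ≥ 1219 − 348 − 321 = 550.
So 550 ≤ x < 669; integers 550 through 668: 119 values.

119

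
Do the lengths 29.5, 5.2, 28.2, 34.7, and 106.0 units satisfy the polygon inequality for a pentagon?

For a pentagon, each side must be shorter than the sum of the others.
Here the longest side is 106.0, but the remaining 4 sides sum to only 97.6.

No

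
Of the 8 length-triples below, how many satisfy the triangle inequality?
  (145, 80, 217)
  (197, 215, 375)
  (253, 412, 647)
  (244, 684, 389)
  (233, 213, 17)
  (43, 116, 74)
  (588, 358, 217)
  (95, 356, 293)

5

(80,145,217): 80+145 > 217 → valid
(197,215,375): 197+215 > 375 → valid
(253,412,647): 253+412 > 647 → valid
(244,389,684): 244+389 ≤ 684 → not valid
(17,213,233): 17+213 ≤ 233 → not valid
(43,74,116): 43+74 > 116 → valid
(217,358,588): 217+358 ≤ 588 → not valid
(95,293,356): 95+293 > 356 → valid
5 of the 8 triples form a triangle.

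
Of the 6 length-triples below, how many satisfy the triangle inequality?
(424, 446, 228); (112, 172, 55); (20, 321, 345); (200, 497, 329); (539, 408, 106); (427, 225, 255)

(228,424,446): 228+424 > 446 → valid
(55,112,172): 55+112 ≤ 172 → not valid
(20,321,345): 20+321 ≤ 345 → not valid
(200,329,497): 200+329 > 497 → valid
(106,408,539): 106+408 ≤ 539 → not valid
(225,255,427): 225+255 > 427 → valid
3 of the 6 triples form a triangle.

3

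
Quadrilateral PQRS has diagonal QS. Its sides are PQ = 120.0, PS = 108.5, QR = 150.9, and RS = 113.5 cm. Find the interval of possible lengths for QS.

From triangle PQS: |120.0 − 108.5| < QS < 120.0 + 108.5, i.e. 11.5 < QS < 228.5.
From triangle RQS: 37.4 < QS < 264.4.
Both must hold, so QS lies in the intersection.

37.4 < QS < 228.5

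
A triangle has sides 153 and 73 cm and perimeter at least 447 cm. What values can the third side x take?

Triangle inequality alone gives 80 < x < 226.
The perimeter condition gives x ≥ 447 − 153 − 73 = 221.
Intersecting the two: 221 ≤ x < 226.

221 ≤ x < 226 cm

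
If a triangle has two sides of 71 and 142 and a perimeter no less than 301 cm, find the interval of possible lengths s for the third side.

88 ≤ s < 213

Triangle inequality alone gives 71 < s < 213.
The perimeter condition gives s ≥ 301 − 71 − 142 = 88.
Intersecting the two: 88 ≤ s < 213.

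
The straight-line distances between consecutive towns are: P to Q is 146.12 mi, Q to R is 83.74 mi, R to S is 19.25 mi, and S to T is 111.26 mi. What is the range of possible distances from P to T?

0 ≤ PT ≤ 360.37 mi

The maximum is all hops collinear in one direction: 146.12 + 83.74 + 19.25 + 111.26 = 360.37.
The longest hop is 146.12; the others sum to 214.25. Since 146.12 ≤ 214.25, the path can fold back on itself completely, so the minimum distance is 0.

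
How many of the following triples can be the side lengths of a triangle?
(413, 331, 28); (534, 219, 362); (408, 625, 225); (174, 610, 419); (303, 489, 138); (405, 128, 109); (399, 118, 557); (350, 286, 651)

(28,331,413): 28+331 ≤ 413 → not valid
(219,362,534): 219+362 > 534 → valid
(225,408,625): 225+408 > 625 → valid
(174,419,610): 174+419 ≤ 610 → not valid
(138,303,489): 138+303 ≤ 489 → not valid
(109,128,405): 109+128 ≤ 405 → not valid
(118,399,557): 118+399 ≤ 557 → not valid
(286,350,651): 286+350 ≤ 651 → not valid
2 of the 8 triples form a triangle.

2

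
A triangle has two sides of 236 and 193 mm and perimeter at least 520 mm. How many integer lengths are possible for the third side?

338

Triangle inequality: 43 < x < 429. Perimeter ≥ 520 gives x ≥ 520 − 236 − 193 = 91.
So 91 ≤ x < 429; integers 91 through 428: 338 values.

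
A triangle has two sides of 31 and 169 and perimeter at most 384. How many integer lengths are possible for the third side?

Triangle inequality: 138 < x < 200. Perimeter ≤ 384 gives x ≤ 384 − 31 − 169 = 184.
So 138 < x ≤ 184; integers 139 through 184: 46 values.

46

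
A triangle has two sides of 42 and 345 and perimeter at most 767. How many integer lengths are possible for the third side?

Triangle inequality: 303 < x < 387. Perimeter ≤ 767 gives x ≤ 767 − 42 − 345 = 380.
So 303 < x ≤ 380; integers 304 through 380: 77 values.

77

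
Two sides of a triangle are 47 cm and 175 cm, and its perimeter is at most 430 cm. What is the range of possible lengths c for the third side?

128 < c ≤ 208

Triangle inequality alone gives 128 < c < 222.
The perimeter condition gives c ≤ 430 − 47 − 175 = 208.
Intersecting the two: 128 < c ≤ 208.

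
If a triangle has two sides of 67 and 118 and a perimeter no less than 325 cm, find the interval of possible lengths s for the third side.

140 ≤ s < 185

Triangle inequality alone gives 51 < s < 185.
The perimeter condition gives s ≥ 325 − 67 − 118 = 140.
Intersecting the two: 140 ≤ s < 185.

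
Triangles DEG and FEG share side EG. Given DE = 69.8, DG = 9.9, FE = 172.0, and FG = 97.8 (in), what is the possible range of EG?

From triangle DEG: |69.8 − 9.9| < EG < 69.8 + 9.9, i.e. 59.9 < EG < 79.7.
From triangle FEG: 74.2 < EG < 269.8.
Both must hold, so EG lies in the intersection.

74.2 < EG < 79.7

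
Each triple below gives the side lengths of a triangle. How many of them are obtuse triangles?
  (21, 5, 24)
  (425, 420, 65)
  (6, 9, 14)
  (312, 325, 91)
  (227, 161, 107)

3

(21,5,24): 5²+21² = 466 < 576 = 24² → obtuse
(425,420,65): 65²+420² = 180625 = 425² → right
(6,9,14): 6²+9² = 117 < 196 = 14² → obtuse
(312,325,91): 91²+312² = 105625 = 325² → right
(227,161,107): 107²+161² = 37370 < 51529 = 227² → obtuse
3 of the 5 are obtuse.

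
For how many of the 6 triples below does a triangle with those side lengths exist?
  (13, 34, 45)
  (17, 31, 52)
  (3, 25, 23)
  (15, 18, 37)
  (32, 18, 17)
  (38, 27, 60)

4

(13,34,45): 13+34 > 45 → valid
(17,31,52): 17+31 ≤ 52 → not valid
(3,23,25): 3+23 > 25 → valid
(15,18,37): 15+18 ≤ 37 → not valid
(17,18,32): 17+18 > 32 → valid
(27,38,60): 27+38 > 60 → valid
4 of the 6 triples form a triangle.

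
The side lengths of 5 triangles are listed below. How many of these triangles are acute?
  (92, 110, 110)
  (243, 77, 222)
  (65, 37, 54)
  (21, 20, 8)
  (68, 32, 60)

(92,110,110): 92²+110² = 20564 > 12100 = 110² → acute
(243,77,222): 77²+222² = 55213 < 59049 = 243² → obtuse
(65,37,54): 37²+54² = 4285 > 4225 = 65² → acute
(21,20,8): 8²+20² = 464 > 441 = 21² → acute
(68,32,60): 32²+60² = 4624 = 68² → right
3 of the 5 are acute.

3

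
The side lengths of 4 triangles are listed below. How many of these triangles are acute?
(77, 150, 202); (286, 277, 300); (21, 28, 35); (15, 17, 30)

(77,150,202): 77²+150² = 28429 < 40804 = 202² → obtuse
(286,277,300): 277²+286² = 158525 > 90000 = 300² → acute
(21,28,35): 21²+28² = 1225 = 35² → right
(15,17,30): 15²+17² = 514 < 900 = 30² → obtuse
1 of the 4 is acute.

1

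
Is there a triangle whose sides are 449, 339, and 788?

No

The two shorter sides sum to 788, exactly equal to the longest side 788.
That gives only a degenerate (flat) triangle — the inequality must be strict.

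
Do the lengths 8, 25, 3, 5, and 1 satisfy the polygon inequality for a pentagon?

For a pentagon, each side must be shorter than the sum of the others.
Here the longest side is 25, but the remaining 4 sides sum to only 17.

No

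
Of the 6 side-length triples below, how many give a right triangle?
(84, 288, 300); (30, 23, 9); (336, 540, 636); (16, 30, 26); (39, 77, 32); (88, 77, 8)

(84,288,300): 84²+288² = 90000 = 300² → right
(30,23,9): 9²+23² = 610 < 900 = 30² → obtuse
(336,540,636): 336²+540² = 404496 = 636² → right
(16,30,26): 16²+26² = 932 > 900 = 30² → acute
(39,77,32): 32+39 ≤ 77, not a triangle
(88,77,8): 8+77 ≤ 88, not a triangle
2 of the 6 are right.

2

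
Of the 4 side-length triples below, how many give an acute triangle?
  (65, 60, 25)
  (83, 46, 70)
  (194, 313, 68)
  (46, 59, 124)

1

(65,60,25): 25²+60² = 4225 = 65² → right
(83,46,70): 46²+70² = 7016 > 6889 = 83² → acute
(194,313,68): 68+194 ≤ 313, not a triangle
(46,59,124): 46+59 ≤ 124, not a triangle
1 of the 4 is acute.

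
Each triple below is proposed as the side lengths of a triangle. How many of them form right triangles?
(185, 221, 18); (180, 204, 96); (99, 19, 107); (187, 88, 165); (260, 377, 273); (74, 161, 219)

3

(185,221,18): 18+185 ≤ 221, not a triangle
(180,204,96): 96²+180² = 41616 = 204² → right
(99,19,107): 19²+99² = 10162 < 11449 = 107² → obtuse
(187,88,165): 88²+165² = 34969 = 187² → right
(260,377,273): 260²+273² = 142129 = 377² → right
(74,161,219): 74²+161² = 31397 < 47961 = 219² → obtuse
3 of the 6 are right.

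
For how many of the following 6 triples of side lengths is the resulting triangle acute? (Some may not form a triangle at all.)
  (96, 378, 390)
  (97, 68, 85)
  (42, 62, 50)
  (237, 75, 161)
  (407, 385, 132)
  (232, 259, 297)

3

(96,378,390): 96²+378² = 152100 = 390² → right
(97,68,85): 68²+85² = 11849 > 9409 = 97² → acute
(42,62,50): 42²+50² = 4264 > 3844 = 62² → acute
(237,75,161): 75+161 ≤ 237, not a triangle
(407,385,132): 132²+385² = 165649 = 407² → right
(232,259,297): 232²+259² = 120905 > 88209 = 297² → acute
3 of the 6 are acute.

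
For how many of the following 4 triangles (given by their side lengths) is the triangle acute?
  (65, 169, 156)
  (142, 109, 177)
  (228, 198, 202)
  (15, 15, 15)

(65,169,156): 65²+156² = 28561 = 169² → right
(142,109,177): 109²+142² = 32045 > 31329 = 177² → acute
(228,198,202): 198²+202² = 80008 > 51984 = 228² → acute
(15,15,15): 15²+15² = 450 > 225 = 15² → acute
3 of the 4 are acute.

3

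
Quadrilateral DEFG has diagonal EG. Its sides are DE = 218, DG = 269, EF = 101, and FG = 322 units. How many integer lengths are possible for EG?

201

From triangle DEG: 51 < EG < 487.
From triangle FEG: 221 < EG < 423.
Intersection: 221 < EG < 423, so integers 222 through 422: 201 values.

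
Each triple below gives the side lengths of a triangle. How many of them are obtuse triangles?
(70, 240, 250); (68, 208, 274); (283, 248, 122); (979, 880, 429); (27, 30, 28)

2

(70,240,250): 70²+240² = 62500 = 250² → right
(68,208,274): 68²+208² = 47888 < 75076 = 274² → obtuse
(283,248,122): 122²+248² = 76388 < 80089 = 283² → obtuse
(979,880,429): 429²+880² = 958441 = 979² → right
(27,30,28): 27²+28² = 1513 > 900 = 30² → acute
2 of the 5 are obtuse.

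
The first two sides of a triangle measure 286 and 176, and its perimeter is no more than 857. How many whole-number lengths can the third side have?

285

Triangle inequality: 110 < x < 462. Perimeter ≤ 857 gives x ≤ 857 − 286 − 176 = 395.
So 110 < x ≤ 395; integers 111 through 395: 285 values.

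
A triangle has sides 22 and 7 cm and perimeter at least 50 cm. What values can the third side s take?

21 ≤ s < 29 cm

Triangle inequality alone gives 15 < s < 29.
The perimeter condition gives s ≥ 50 − 22 − 7 = 21.
Intersecting the two: 21 ≤ s < 29.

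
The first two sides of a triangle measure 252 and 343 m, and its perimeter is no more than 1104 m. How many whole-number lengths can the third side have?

418

Triangle inequality: 91 < x < 595. Perimeter ≤ 1104 gives x ≤ 1104 − 252 − 343 = 509.
So 91 < x ≤ 509; integers 92 through 509: 418 values.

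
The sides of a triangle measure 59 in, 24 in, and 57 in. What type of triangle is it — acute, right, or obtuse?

acute

Compare the square of the longest side to the sum of squares of the other two: 24² + 57² = 3825 > 3481 = 59².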